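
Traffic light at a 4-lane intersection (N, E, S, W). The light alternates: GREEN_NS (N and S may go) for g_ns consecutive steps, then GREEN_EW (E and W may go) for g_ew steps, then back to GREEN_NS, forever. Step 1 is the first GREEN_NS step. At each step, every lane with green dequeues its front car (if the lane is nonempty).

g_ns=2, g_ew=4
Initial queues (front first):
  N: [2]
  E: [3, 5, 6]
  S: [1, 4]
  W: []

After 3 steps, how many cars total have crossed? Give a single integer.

Answer: 4

Derivation:
Step 1 [NS]: N:car2-GO,E:wait,S:car1-GO,W:wait | queues: N=0 E=3 S=1 W=0
Step 2 [NS]: N:empty,E:wait,S:car4-GO,W:wait | queues: N=0 E=3 S=0 W=0
Step 3 [EW]: N:wait,E:car3-GO,S:wait,W:empty | queues: N=0 E=2 S=0 W=0
Cars crossed by step 3: 4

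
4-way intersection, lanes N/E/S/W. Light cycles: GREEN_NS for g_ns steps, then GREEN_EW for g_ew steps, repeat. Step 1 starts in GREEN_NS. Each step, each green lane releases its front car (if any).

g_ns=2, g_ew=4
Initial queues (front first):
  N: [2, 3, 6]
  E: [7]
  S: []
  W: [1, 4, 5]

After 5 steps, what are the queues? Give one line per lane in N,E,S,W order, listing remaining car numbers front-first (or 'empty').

Step 1 [NS]: N:car2-GO,E:wait,S:empty,W:wait | queues: N=2 E=1 S=0 W=3
Step 2 [NS]: N:car3-GO,E:wait,S:empty,W:wait | queues: N=1 E=1 S=0 W=3
Step 3 [EW]: N:wait,E:car7-GO,S:wait,W:car1-GO | queues: N=1 E=0 S=0 W=2
Step 4 [EW]: N:wait,E:empty,S:wait,W:car4-GO | queues: N=1 E=0 S=0 W=1
Step 5 [EW]: N:wait,E:empty,S:wait,W:car5-GO | queues: N=1 E=0 S=0 W=0

N: 6
E: empty
S: empty
W: empty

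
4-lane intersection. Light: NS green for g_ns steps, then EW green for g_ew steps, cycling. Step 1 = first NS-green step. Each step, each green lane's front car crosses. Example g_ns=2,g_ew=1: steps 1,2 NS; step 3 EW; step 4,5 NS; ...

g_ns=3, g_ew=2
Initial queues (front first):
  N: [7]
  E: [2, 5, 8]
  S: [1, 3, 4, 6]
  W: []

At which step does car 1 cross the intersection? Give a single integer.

Step 1 [NS]: N:car7-GO,E:wait,S:car1-GO,W:wait | queues: N=0 E=3 S=3 W=0
Step 2 [NS]: N:empty,E:wait,S:car3-GO,W:wait | queues: N=0 E=3 S=2 W=0
Step 3 [NS]: N:empty,E:wait,S:car4-GO,W:wait | queues: N=0 E=3 S=1 W=0
Step 4 [EW]: N:wait,E:car2-GO,S:wait,W:empty | queues: N=0 E=2 S=1 W=0
Step 5 [EW]: N:wait,E:car5-GO,S:wait,W:empty | queues: N=0 E=1 S=1 W=0
Step 6 [NS]: N:empty,E:wait,S:car6-GO,W:wait | queues: N=0 E=1 S=0 W=0
Step 7 [NS]: N:empty,E:wait,S:empty,W:wait | queues: N=0 E=1 S=0 W=0
Step 8 [NS]: N:empty,E:wait,S:empty,W:wait | queues: N=0 E=1 S=0 W=0
Step 9 [EW]: N:wait,E:car8-GO,S:wait,W:empty | queues: N=0 E=0 S=0 W=0
Car 1 crosses at step 1

1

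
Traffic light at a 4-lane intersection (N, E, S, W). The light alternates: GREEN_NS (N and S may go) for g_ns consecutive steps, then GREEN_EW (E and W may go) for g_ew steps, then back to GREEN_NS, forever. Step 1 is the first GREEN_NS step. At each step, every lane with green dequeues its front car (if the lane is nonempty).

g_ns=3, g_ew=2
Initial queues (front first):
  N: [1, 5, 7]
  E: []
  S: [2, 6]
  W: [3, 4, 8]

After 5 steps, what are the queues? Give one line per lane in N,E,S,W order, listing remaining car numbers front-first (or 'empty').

Step 1 [NS]: N:car1-GO,E:wait,S:car2-GO,W:wait | queues: N=2 E=0 S=1 W=3
Step 2 [NS]: N:car5-GO,E:wait,S:car6-GO,W:wait | queues: N=1 E=0 S=0 W=3
Step 3 [NS]: N:car7-GO,E:wait,S:empty,W:wait | queues: N=0 E=0 S=0 W=3
Step 4 [EW]: N:wait,E:empty,S:wait,W:car3-GO | queues: N=0 E=0 S=0 W=2
Step 5 [EW]: N:wait,E:empty,S:wait,W:car4-GO | queues: N=0 E=0 S=0 W=1

N: empty
E: empty
S: empty
W: 8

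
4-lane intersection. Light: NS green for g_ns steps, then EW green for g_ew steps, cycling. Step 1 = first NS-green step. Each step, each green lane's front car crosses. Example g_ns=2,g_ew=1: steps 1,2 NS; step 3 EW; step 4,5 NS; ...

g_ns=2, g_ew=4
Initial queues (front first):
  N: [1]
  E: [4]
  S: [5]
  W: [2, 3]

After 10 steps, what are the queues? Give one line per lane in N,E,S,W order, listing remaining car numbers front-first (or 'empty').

Step 1 [NS]: N:car1-GO,E:wait,S:car5-GO,W:wait | queues: N=0 E=1 S=0 W=2
Step 2 [NS]: N:empty,E:wait,S:empty,W:wait | queues: N=0 E=1 S=0 W=2
Step 3 [EW]: N:wait,E:car4-GO,S:wait,W:car2-GO | queues: N=0 E=0 S=0 W=1
Step 4 [EW]: N:wait,E:empty,S:wait,W:car3-GO | queues: N=0 E=0 S=0 W=0

N: empty
E: empty
S: empty
W: empty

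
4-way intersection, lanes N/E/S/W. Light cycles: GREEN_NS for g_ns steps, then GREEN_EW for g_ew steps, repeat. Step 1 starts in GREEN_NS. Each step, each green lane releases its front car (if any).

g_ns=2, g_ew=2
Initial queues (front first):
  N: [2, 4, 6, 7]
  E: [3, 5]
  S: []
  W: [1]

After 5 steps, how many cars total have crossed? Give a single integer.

Answer: 6

Derivation:
Step 1 [NS]: N:car2-GO,E:wait,S:empty,W:wait | queues: N=3 E=2 S=0 W=1
Step 2 [NS]: N:car4-GO,E:wait,S:empty,W:wait | queues: N=2 E=2 S=0 W=1
Step 3 [EW]: N:wait,E:car3-GO,S:wait,W:car1-GO | queues: N=2 E=1 S=0 W=0
Step 4 [EW]: N:wait,E:car5-GO,S:wait,W:empty | queues: N=2 E=0 S=0 W=0
Step 5 [NS]: N:car6-GO,E:wait,S:empty,W:wait | queues: N=1 E=0 S=0 W=0
Cars crossed by step 5: 6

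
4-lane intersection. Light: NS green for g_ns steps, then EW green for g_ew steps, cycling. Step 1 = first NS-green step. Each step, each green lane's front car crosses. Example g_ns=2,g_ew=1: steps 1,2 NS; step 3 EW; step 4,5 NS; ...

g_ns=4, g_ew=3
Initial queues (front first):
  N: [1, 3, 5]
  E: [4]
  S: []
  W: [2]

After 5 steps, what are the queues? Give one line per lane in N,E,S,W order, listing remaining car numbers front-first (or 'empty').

Step 1 [NS]: N:car1-GO,E:wait,S:empty,W:wait | queues: N=2 E=1 S=0 W=1
Step 2 [NS]: N:car3-GO,E:wait,S:empty,W:wait | queues: N=1 E=1 S=0 W=1
Step 3 [NS]: N:car5-GO,E:wait,S:empty,W:wait | queues: N=0 E=1 S=0 W=1
Step 4 [NS]: N:empty,E:wait,S:empty,W:wait | queues: N=0 E=1 S=0 W=1
Step 5 [EW]: N:wait,E:car4-GO,S:wait,W:car2-GO | queues: N=0 E=0 S=0 W=0

N: empty
E: empty
S: empty
W: empty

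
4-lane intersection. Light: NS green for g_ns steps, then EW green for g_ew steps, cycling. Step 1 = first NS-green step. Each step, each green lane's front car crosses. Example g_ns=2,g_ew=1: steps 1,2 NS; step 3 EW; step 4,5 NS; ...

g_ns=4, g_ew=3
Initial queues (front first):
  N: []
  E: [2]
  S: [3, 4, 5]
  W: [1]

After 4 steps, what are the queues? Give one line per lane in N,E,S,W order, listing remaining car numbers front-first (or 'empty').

Step 1 [NS]: N:empty,E:wait,S:car3-GO,W:wait | queues: N=0 E=1 S=2 W=1
Step 2 [NS]: N:empty,E:wait,S:car4-GO,W:wait | queues: N=0 E=1 S=1 W=1
Step 3 [NS]: N:empty,E:wait,S:car5-GO,W:wait | queues: N=0 E=1 S=0 W=1
Step 4 [NS]: N:empty,E:wait,S:empty,W:wait | queues: N=0 E=1 S=0 W=1

N: empty
E: 2
S: empty
W: 1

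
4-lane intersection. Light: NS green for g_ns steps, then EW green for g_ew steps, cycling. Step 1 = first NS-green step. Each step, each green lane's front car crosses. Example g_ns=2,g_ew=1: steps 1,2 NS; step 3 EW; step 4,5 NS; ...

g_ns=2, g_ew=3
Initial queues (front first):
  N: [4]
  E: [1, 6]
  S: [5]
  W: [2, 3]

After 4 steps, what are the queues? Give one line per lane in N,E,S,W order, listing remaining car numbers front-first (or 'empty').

Step 1 [NS]: N:car4-GO,E:wait,S:car5-GO,W:wait | queues: N=0 E=2 S=0 W=2
Step 2 [NS]: N:empty,E:wait,S:empty,W:wait | queues: N=0 E=2 S=0 W=2
Step 3 [EW]: N:wait,E:car1-GO,S:wait,W:car2-GO | queues: N=0 E=1 S=0 W=1
Step 4 [EW]: N:wait,E:car6-GO,S:wait,W:car3-GO | queues: N=0 E=0 S=0 W=0

N: empty
E: empty
S: empty
W: empty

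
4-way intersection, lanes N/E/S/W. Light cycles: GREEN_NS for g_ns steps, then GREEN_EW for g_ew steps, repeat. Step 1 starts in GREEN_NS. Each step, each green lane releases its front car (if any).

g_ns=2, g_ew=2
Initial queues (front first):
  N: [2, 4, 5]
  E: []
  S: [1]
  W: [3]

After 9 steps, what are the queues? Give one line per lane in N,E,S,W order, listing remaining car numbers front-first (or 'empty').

Step 1 [NS]: N:car2-GO,E:wait,S:car1-GO,W:wait | queues: N=2 E=0 S=0 W=1
Step 2 [NS]: N:car4-GO,E:wait,S:empty,W:wait | queues: N=1 E=0 S=0 W=1
Step 3 [EW]: N:wait,E:empty,S:wait,W:car3-GO | queues: N=1 E=0 S=0 W=0
Step 4 [EW]: N:wait,E:empty,S:wait,W:empty | queues: N=1 E=0 S=0 W=0
Step 5 [NS]: N:car5-GO,E:wait,S:empty,W:wait | queues: N=0 E=0 S=0 W=0

N: empty
E: empty
S: empty
W: empty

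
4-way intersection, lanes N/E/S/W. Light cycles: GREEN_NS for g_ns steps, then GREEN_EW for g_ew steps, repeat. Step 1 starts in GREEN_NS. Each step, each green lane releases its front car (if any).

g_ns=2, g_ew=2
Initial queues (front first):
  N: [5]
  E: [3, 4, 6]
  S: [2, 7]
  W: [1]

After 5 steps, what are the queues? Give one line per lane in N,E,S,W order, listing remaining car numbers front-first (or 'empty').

Step 1 [NS]: N:car5-GO,E:wait,S:car2-GO,W:wait | queues: N=0 E=3 S=1 W=1
Step 2 [NS]: N:empty,E:wait,S:car7-GO,W:wait | queues: N=0 E=3 S=0 W=1
Step 3 [EW]: N:wait,E:car3-GO,S:wait,W:car1-GO | queues: N=0 E=2 S=0 W=0
Step 4 [EW]: N:wait,E:car4-GO,S:wait,W:empty | queues: N=0 E=1 S=0 W=0
Step 5 [NS]: N:empty,E:wait,S:empty,W:wait | queues: N=0 E=1 S=0 W=0

N: empty
E: 6
S: empty
W: empty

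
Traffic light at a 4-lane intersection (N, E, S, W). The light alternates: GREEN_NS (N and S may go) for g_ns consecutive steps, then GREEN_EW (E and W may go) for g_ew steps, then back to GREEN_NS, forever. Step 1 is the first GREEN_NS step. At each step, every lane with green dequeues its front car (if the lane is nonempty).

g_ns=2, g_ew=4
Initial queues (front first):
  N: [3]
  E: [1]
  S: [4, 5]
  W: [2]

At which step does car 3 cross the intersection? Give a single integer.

Step 1 [NS]: N:car3-GO,E:wait,S:car4-GO,W:wait | queues: N=0 E=1 S=1 W=1
Step 2 [NS]: N:empty,E:wait,S:car5-GO,W:wait | queues: N=0 E=1 S=0 W=1
Step 3 [EW]: N:wait,E:car1-GO,S:wait,W:car2-GO | queues: N=0 E=0 S=0 W=0
Car 3 crosses at step 1

1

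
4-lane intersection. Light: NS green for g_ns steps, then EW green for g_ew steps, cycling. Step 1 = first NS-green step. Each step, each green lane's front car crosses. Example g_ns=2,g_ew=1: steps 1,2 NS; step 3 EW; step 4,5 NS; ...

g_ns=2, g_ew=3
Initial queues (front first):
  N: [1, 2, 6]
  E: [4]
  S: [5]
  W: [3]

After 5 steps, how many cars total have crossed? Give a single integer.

Answer: 5

Derivation:
Step 1 [NS]: N:car1-GO,E:wait,S:car5-GO,W:wait | queues: N=2 E=1 S=0 W=1
Step 2 [NS]: N:car2-GO,E:wait,S:empty,W:wait | queues: N=1 E=1 S=0 W=1
Step 3 [EW]: N:wait,E:car4-GO,S:wait,W:car3-GO | queues: N=1 E=0 S=0 W=0
Step 4 [EW]: N:wait,E:empty,S:wait,W:empty | queues: N=1 E=0 S=0 W=0
Step 5 [EW]: N:wait,E:empty,S:wait,W:empty | queues: N=1 E=0 S=0 W=0
Cars crossed by step 5: 5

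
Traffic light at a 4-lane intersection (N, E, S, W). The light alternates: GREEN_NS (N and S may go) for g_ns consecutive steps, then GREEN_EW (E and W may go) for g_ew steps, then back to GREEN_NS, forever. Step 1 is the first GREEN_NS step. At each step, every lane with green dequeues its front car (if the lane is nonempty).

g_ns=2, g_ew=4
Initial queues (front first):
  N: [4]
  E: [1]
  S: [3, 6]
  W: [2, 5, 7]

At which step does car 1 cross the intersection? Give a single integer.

Step 1 [NS]: N:car4-GO,E:wait,S:car3-GO,W:wait | queues: N=0 E=1 S=1 W=3
Step 2 [NS]: N:empty,E:wait,S:car6-GO,W:wait | queues: N=0 E=1 S=0 W=3
Step 3 [EW]: N:wait,E:car1-GO,S:wait,W:car2-GO | queues: N=0 E=0 S=0 W=2
Step 4 [EW]: N:wait,E:empty,S:wait,W:car5-GO | queues: N=0 E=0 S=0 W=1
Step 5 [EW]: N:wait,E:empty,S:wait,W:car7-GO | queues: N=0 E=0 S=0 W=0
Car 1 crosses at step 3

3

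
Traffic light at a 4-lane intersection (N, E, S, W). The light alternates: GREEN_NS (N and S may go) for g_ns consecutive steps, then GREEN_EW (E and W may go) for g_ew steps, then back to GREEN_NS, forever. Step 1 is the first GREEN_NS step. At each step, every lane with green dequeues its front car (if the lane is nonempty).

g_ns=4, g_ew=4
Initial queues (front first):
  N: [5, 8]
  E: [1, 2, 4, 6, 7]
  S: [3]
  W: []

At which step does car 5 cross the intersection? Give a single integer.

Step 1 [NS]: N:car5-GO,E:wait,S:car3-GO,W:wait | queues: N=1 E=5 S=0 W=0
Step 2 [NS]: N:car8-GO,E:wait,S:empty,W:wait | queues: N=0 E=5 S=0 W=0
Step 3 [NS]: N:empty,E:wait,S:empty,W:wait | queues: N=0 E=5 S=0 W=0
Step 4 [NS]: N:empty,E:wait,S:empty,W:wait | queues: N=0 E=5 S=0 W=0
Step 5 [EW]: N:wait,E:car1-GO,S:wait,W:empty | queues: N=0 E=4 S=0 W=0
Step 6 [EW]: N:wait,E:car2-GO,S:wait,W:empty | queues: N=0 E=3 S=0 W=0
Step 7 [EW]: N:wait,E:car4-GO,S:wait,W:empty | queues: N=0 E=2 S=0 W=0
Step 8 [EW]: N:wait,E:car6-GO,S:wait,W:empty | queues: N=0 E=1 S=0 W=0
Step 9 [NS]: N:empty,E:wait,S:empty,W:wait | queues: N=0 E=1 S=0 W=0
Step 10 [NS]: N:empty,E:wait,S:empty,W:wait | queues: N=0 E=1 S=0 W=0
Step 11 [NS]: N:empty,E:wait,S:empty,W:wait | queues: N=0 E=1 S=0 W=0
Step 12 [NS]: N:empty,E:wait,S:empty,W:wait | queues: N=0 E=1 S=0 W=0
Step 13 [EW]: N:wait,E:car7-GO,S:wait,W:empty | queues: N=0 E=0 S=0 W=0
Car 5 crosses at step 1

1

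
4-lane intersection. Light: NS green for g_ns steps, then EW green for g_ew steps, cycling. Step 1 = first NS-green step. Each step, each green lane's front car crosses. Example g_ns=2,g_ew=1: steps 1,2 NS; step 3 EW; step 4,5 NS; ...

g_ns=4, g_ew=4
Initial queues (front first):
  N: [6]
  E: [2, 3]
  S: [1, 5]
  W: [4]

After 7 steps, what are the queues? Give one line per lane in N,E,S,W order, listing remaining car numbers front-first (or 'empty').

Step 1 [NS]: N:car6-GO,E:wait,S:car1-GO,W:wait | queues: N=0 E=2 S=1 W=1
Step 2 [NS]: N:empty,E:wait,S:car5-GO,W:wait | queues: N=0 E=2 S=0 W=1
Step 3 [NS]: N:empty,E:wait,S:empty,W:wait | queues: N=0 E=2 S=0 W=1
Step 4 [NS]: N:empty,E:wait,S:empty,W:wait | queues: N=0 E=2 S=0 W=1
Step 5 [EW]: N:wait,E:car2-GO,S:wait,W:car4-GO | queues: N=0 E=1 S=0 W=0
Step 6 [EW]: N:wait,E:car3-GO,S:wait,W:empty | queues: N=0 E=0 S=0 W=0

N: empty
E: empty
S: empty
W: empty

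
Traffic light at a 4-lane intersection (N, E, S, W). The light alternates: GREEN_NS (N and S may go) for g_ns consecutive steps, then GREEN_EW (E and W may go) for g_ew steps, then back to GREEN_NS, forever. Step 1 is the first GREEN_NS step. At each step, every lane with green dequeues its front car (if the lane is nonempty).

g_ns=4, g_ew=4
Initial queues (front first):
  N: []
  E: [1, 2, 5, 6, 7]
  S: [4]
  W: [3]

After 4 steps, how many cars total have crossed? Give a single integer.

Answer: 1

Derivation:
Step 1 [NS]: N:empty,E:wait,S:car4-GO,W:wait | queues: N=0 E=5 S=0 W=1
Step 2 [NS]: N:empty,E:wait,S:empty,W:wait | queues: N=0 E=5 S=0 W=1
Step 3 [NS]: N:empty,E:wait,S:empty,W:wait | queues: N=0 E=5 S=0 W=1
Step 4 [NS]: N:empty,E:wait,S:empty,W:wait | queues: N=0 E=5 S=0 W=1
Cars crossed by step 4: 1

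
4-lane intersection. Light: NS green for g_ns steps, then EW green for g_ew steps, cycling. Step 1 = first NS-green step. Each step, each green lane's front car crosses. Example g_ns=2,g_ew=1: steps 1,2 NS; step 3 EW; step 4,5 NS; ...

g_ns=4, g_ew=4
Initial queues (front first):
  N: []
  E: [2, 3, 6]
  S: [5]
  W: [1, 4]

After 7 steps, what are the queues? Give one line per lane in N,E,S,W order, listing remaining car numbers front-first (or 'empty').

Step 1 [NS]: N:empty,E:wait,S:car5-GO,W:wait | queues: N=0 E=3 S=0 W=2
Step 2 [NS]: N:empty,E:wait,S:empty,W:wait | queues: N=0 E=3 S=0 W=2
Step 3 [NS]: N:empty,E:wait,S:empty,W:wait | queues: N=0 E=3 S=0 W=2
Step 4 [NS]: N:empty,E:wait,S:empty,W:wait | queues: N=0 E=3 S=0 W=2
Step 5 [EW]: N:wait,E:car2-GO,S:wait,W:car1-GO | queues: N=0 E=2 S=0 W=1
Step 6 [EW]: N:wait,E:car3-GO,S:wait,W:car4-GO | queues: N=0 E=1 S=0 W=0
Step 7 [EW]: N:wait,E:car6-GO,S:wait,W:empty | queues: N=0 E=0 S=0 W=0

N: empty
E: empty
S: empty
W: empty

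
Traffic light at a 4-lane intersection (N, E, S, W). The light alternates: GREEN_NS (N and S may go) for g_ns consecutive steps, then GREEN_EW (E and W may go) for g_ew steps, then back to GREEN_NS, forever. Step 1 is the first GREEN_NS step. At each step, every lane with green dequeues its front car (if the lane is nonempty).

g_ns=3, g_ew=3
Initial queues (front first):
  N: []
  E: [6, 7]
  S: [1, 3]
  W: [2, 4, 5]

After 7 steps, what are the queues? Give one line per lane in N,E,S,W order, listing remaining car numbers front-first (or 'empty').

Step 1 [NS]: N:empty,E:wait,S:car1-GO,W:wait | queues: N=0 E=2 S=1 W=3
Step 2 [NS]: N:empty,E:wait,S:car3-GO,W:wait | queues: N=0 E=2 S=0 W=3
Step 3 [NS]: N:empty,E:wait,S:empty,W:wait | queues: N=0 E=2 S=0 W=3
Step 4 [EW]: N:wait,E:car6-GO,S:wait,W:car2-GO | queues: N=0 E=1 S=0 W=2
Step 5 [EW]: N:wait,E:car7-GO,S:wait,W:car4-GO | queues: N=0 E=0 S=0 W=1
Step 6 [EW]: N:wait,E:empty,S:wait,W:car5-GO | queues: N=0 E=0 S=0 W=0

N: empty
E: empty
S: empty
W: empty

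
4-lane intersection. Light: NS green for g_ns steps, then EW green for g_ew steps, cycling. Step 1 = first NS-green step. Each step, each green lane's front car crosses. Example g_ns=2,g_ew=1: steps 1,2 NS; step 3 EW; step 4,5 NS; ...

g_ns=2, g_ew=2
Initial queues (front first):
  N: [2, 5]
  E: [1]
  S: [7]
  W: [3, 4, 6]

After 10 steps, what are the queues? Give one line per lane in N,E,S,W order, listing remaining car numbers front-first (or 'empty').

Step 1 [NS]: N:car2-GO,E:wait,S:car7-GO,W:wait | queues: N=1 E=1 S=0 W=3
Step 2 [NS]: N:car5-GO,E:wait,S:empty,W:wait | queues: N=0 E=1 S=0 W=3
Step 3 [EW]: N:wait,E:car1-GO,S:wait,W:car3-GO | queues: N=0 E=0 S=0 W=2
Step 4 [EW]: N:wait,E:empty,S:wait,W:car4-GO | queues: N=0 E=0 S=0 W=1
Step 5 [NS]: N:empty,E:wait,S:empty,W:wait | queues: N=0 E=0 S=0 W=1
Step 6 [NS]: N:empty,E:wait,S:empty,W:wait | queues: N=0 E=0 S=0 W=1
Step 7 [EW]: N:wait,E:empty,S:wait,W:car6-GO | queues: N=0 E=0 S=0 W=0

N: empty
E: empty
S: empty
W: empty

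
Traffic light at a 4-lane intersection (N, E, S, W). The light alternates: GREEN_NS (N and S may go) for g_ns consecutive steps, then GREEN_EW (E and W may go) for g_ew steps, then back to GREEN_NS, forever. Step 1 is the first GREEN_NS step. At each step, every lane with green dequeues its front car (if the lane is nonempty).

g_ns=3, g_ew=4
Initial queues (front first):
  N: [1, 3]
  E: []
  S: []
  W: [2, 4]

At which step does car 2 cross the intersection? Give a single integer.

Step 1 [NS]: N:car1-GO,E:wait,S:empty,W:wait | queues: N=1 E=0 S=0 W=2
Step 2 [NS]: N:car3-GO,E:wait,S:empty,W:wait | queues: N=0 E=0 S=0 W=2
Step 3 [NS]: N:empty,E:wait,S:empty,W:wait | queues: N=0 E=0 S=0 W=2
Step 4 [EW]: N:wait,E:empty,S:wait,W:car2-GO | queues: N=0 E=0 S=0 W=1
Step 5 [EW]: N:wait,E:empty,S:wait,W:car4-GO | queues: N=0 E=0 S=0 W=0
Car 2 crosses at step 4

4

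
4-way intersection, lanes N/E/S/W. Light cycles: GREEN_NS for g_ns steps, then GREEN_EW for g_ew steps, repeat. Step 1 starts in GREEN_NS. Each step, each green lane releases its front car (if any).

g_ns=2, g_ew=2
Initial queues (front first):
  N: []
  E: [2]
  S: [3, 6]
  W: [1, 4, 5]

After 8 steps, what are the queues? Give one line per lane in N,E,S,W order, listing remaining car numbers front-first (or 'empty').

Step 1 [NS]: N:empty,E:wait,S:car3-GO,W:wait | queues: N=0 E=1 S=1 W=3
Step 2 [NS]: N:empty,E:wait,S:car6-GO,W:wait | queues: N=0 E=1 S=0 W=3
Step 3 [EW]: N:wait,E:car2-GO,S:wait,W:car1-GO | queues: N=0 E=0 S=0 W=2
Step 4 [EW]: N:wait,E:empty,S:wait,W:car4-GO | queues: N=0 E=0 S=0 W=1
Step 5 [NS]: N:empty,E:wait,S:empty,W:wait | queues: N=0 E=0 S=0 W=1
Step 6 [NS]: N:empty,E:wait,S:empty,W:wait | queues: N=0 E=0 S=0 W=1
Step 7 [EW]: N:wait,E:empty,S:wait,W:car5-GO | queues: N=0 E=0 S=0 W=0

N: empty
E: empty
S: empty
W: empty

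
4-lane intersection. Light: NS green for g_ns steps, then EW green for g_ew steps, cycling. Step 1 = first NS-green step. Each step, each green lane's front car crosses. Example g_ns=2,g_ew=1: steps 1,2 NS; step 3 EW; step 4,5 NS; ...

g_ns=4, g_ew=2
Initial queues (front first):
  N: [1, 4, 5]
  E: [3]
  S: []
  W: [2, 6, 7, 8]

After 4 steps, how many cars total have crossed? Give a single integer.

Answer: 3

Derivation:
Step 1 [NS]: N:car1-GO,E:wait,S:empty,W:wait | queues: N=2 E=1 S=0 W=4
Step 2 [NS]: N:car4-GO,E:wait,S:empty,W:wait | queues: N=1 E=1 S=0 W=4
Step 3 [NS]: N:car5-GO,E:wait,S:empty,W:wait | queues: N=0 E=1 S=0 W=4
Step 4 [NS]: N:empty,E:wait,S:empty,W:wait | queues: N=0 E=1 S=0 W=4
Cars crossed by step 4: 3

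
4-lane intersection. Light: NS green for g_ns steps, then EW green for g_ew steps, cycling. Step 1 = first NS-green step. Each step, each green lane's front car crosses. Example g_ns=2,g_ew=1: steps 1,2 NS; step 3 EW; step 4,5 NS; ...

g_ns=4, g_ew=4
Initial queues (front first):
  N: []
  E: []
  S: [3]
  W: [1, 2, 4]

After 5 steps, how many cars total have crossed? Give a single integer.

Answer: 2

Derivation:
Step 1 [NS]: N:empty,E:wait,S:car3-GO,W:wait | queues: N=0 E=0 S=0 W=3
Step 2 [NS]: N:empty,E:wait,S:empty,W:wait | queues: N=0 E=0 S=0 W=3
Step 3 [NS]: N:empty,E:wait,S:empty,W:wait | queues: N=0 E=0 S=0 W=3
Step 4 [NS]: N:empty,E:wait,S:empty,W:wait | queues: N=0 E=0 S=0 W=3
Step 5 [EW]: N:wait,E:empty,S:wait,W:car1-GO | queues: N=0 E=0 S=0 W=2
Cars crossed by step 5: 2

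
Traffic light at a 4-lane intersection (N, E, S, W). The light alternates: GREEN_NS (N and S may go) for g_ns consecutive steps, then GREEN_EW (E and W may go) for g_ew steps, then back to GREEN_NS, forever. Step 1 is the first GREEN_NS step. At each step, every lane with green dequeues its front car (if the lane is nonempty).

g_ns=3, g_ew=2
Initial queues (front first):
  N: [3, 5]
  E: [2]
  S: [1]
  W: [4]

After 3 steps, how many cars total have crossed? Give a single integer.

Step 1 [NS]: N:car3-GO,E:wait,S:car1-GO,W:wait | queues: N=1 E=1 S=0 W=1
Step 2 [NS]: N:car5-GO,E:wait,S:empty,W:wait | queues: N=0 E=1 S=0 W=1
Step 3 [NS]: N:empty,E:wait,S:empty,W:wait | queues: N=0 E=1 S=0 W=1
Cars crossed by step 3: 3

Answer: 3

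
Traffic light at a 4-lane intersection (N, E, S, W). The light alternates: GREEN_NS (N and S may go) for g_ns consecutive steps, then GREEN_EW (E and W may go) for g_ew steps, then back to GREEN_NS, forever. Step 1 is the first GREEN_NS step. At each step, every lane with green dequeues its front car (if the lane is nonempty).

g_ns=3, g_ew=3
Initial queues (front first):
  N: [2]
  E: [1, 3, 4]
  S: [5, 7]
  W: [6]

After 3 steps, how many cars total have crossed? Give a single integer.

Step 1 [NS]: N:car2-GO,E:wait,S:car5-GO,W:wait | queues: N=0 E=3 S=1 W=1
Step 2 [NS]: N:empty,E:wait,S:car7-GO,W:wait | queues: N=0 E=3 S=0 W=1
Step 3 [NS]: N:empty,E:wait,S:empty,W:wait | queues: N=0 E=3 S=0 W=1
Cars crossed by step 3: 3

Answer: 3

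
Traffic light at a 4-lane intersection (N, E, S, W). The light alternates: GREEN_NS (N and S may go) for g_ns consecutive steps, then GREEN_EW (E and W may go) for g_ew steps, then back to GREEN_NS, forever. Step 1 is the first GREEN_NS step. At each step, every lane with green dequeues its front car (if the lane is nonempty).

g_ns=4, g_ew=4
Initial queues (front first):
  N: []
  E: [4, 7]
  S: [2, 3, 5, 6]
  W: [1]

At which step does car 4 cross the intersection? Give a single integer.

Step 1 [NS]: N:empty,E:wait,S:car2-GO,W:wait | queues: N=0 E=2 S=3 W=1
Step 2 [NS]: N:empty,E:wait,S:car3-GO,W:wait | queues: N=0 E=2 S=2 W=1
Step 3 [NS]: N:empty,E:wait,S:car5-GO,W:wait | queues: N=0 E=2 S=1 W=1
Step 4 [NS]: N:empty,E:wait,S:car6-GO,W:wait | queues: N=0 E=2 S=0 W=1
Step 5 [EW]: N:wait,E:car4-GO,S:wait,W:car1-GO | queues: N=0 E=1 S=0 W=0
Step 6 [EW]: N:wait,E:car7-GO,S:wait,W:empty | queues: N=0 E=0 S=0 W=0
Car 4 crosses at step 5

5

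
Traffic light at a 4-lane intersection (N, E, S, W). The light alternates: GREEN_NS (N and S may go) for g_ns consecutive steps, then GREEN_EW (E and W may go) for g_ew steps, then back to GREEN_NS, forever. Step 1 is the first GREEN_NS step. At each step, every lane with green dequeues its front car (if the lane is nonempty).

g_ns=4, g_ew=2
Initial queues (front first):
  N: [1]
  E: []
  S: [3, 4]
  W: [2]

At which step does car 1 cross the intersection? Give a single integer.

Step 1 [NS]: N:car1-GO,E:wait,S:car3-GO,W:wait | queues: N=0 E=0 S=1 W=1
Step 2 [NS]: N:empty,E:wait,S:car4-GO,W:wait | queues: N=0 E=0 S=0 W=1
Step 3 [NS]: N:empty,E:wait,S:empty,W:wait | queues: N=0 E=0 S=0 W=1
Step 4 [NS]: N:empty,E:wait,S:empty,W:wait | queues: N=0 E=0 S=0 W=1
Step 5 [EW]: N:wait,E:empty,S:wait,W:car2-GO | queues: N=0 E=0 S=0 W=0
Car 1 crosses at step 1

1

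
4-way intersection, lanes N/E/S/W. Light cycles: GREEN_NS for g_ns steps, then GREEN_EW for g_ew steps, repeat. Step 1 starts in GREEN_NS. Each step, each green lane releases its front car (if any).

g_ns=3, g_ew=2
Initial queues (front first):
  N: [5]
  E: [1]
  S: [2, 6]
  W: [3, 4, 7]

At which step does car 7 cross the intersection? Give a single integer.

Step 1 [NS]: N:car5-GO,E:wait,S:car2-GO,W:wait | queues: N=0 E=1 S=1 W=3
Step 2 [NS]: N:empty,E:wait,S:car6-GO,W:wait | queues: N=0 E=1 S=0 W=3
Step 3 [NS]: N:empty,E:wait,S:empty,W:wait | queues: N=0 E=1 S=0 W=3
Step 4 [EW]: N:wait,E:car1-GO,S:wait,W:car3-GO | queues: N=0 E=0 S=0 W=2
Step 5 [EW]: N:wait,E:empty,S:wait,W:car4-GO | queues: N=0 E=0 S=0 W=1
Step 6 [NS]: N:empty,E:wait,S:empty,W:wait | queues: N=0 E=0 S=0 W=1
Step 7 [NS]: N:empty,E:wait,S:empty,W:wait | queues: N=0 E=0 S=0 W=1
Step 8 [NS]: N:empty,E:wait,S:empty,W:wait | queues: N=0 E=0 S=0 W=1
Step 9 [EW]: N:wait,E:empty,S:wait,W:car7-GO | queues: N=0 E=0 S=0 W=0
Car 7 crosses at step 9

9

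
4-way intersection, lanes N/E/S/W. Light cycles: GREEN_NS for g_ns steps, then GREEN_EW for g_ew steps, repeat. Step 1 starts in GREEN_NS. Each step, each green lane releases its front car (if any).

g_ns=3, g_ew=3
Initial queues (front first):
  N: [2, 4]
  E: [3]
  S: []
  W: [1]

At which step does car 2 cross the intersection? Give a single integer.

Step 1 [NS]: N:car2-GO,E:wait,S:empty,W:wait | queues: N=1 E=1 S=0 W=1
Step 2 [NS]: N:car4-GO,E:wait,S:empty,W:wait | queues: N=0 E=1 S=0 W=1
Step 3 [NS]: N:empty,E:wait,S:empty,W:wait | queues: N=0 E=1 S=0 W=1
Step 4 [EW]: N:wait,E:car3-GO,S:wait,W:car1-GO | queues: N=0 E=0 S=0 W=0
Car 2 crosses at step 1

1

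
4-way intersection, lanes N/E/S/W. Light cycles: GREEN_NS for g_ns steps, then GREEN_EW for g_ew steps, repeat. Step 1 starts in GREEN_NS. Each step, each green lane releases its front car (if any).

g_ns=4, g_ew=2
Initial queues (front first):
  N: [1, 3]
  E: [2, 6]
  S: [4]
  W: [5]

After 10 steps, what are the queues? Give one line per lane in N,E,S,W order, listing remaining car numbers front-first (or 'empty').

Step 1 [NS]: N:car1-GO,E:wait,S:car4-GO,W:wait | queues: N=1 E=2 S=0 W=1
Step 2 [NS]: N:car3-GO,E:wait,S:empty,W:wait | queues: N=0 E=2 S=0 W=1
Step 3 [NS]: N:empty,E:wait,S:empty,W:wait | queues: N=0 E=2 S=0 W=1
Step 4 [NS]: N:empty,E:wait,S:empty,W:wait | queues: N=0 E=2 S=0 W=1
Step 5 [EW]: N:wait,E:car2-GO,S:wait,W:car5-GO | queues: N=0 E=1 S=0 W=0
Step 6 [EW]: N:wait,E:car6-GO,S:wait,W:empty | queues: N=0 E=0 S=0 W=0

N: empty
E: empty
S: empty
W: empty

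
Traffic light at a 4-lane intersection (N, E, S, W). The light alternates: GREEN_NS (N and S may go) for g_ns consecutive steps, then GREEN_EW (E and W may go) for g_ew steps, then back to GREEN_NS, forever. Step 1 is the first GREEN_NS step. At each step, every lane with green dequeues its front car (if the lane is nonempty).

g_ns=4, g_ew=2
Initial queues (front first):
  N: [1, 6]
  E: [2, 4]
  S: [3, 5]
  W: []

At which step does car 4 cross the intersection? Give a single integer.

Step 1 [NS]: N:car1-GO,E:wait,S:car3-GO,W:wait | queues: N=1 E=2 S=1 W=0
Step 2 [NS]: N:car6-GO,E:wait,S:car5-GO,W:wait | queues: N=0 E=2 S=0 W=0
Step 3 [NS]: N:empty,E:wait,S:empty,W:wait | queues: N=0 E=2 S=0 W=0
Step 4 [NS]: N:empty,E:wait,S:empty,W:wait | queues: N=0 E=2 S=0 W=0
Step 5 [EW]: N:wait,E:car2-GO,S:wait,W:empty | queues: N=0 E=1 S=0 W=0
Step 6 [EW]: N:wait,E:car4-GO,S:wait,W:empty | queues: N=0 E=0 S=0 W=0
Car 4 crosses at step 6

6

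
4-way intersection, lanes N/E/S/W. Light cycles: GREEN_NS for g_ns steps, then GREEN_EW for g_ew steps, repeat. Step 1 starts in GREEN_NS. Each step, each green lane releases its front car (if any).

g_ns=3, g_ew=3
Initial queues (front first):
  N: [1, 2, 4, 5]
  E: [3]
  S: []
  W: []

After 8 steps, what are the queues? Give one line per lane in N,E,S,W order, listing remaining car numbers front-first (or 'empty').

Step 1 [NS]: N:car1-GO,E:wait,S:empty,W:wait | queues: N=3 E=1 S=0 W=0
Step 2 [NS]: N:car2-GO,E:wait,S:empty,W:wait | queues: N=2 E=1 S=0 W=0
Step 3 [NS]: N:car4-GO,E:wait,S:empty,W:wait | queues: N=1 E=1 S=0 W=0
Step 4 [EW]: N:wait,E:car3-GO,S:wait,W:empty | queues: N=1 E=0 S=0 W=0
Step 5 [EW]: N:wait,E:empty,S:wait,W:empty | queues: N=1 E=0 S=0 W=0
Step 6 [EW]: N:wait,E:empty,S:wait,W:empty | queues: N=1 E=0 S=0 W=0
Step 7 [NS]: N:car5-GO,E:wait,S:empty,W:wait | queues: N=0 E=0 S=0 W=0

N: empty
E: empty
S: empty
W: empty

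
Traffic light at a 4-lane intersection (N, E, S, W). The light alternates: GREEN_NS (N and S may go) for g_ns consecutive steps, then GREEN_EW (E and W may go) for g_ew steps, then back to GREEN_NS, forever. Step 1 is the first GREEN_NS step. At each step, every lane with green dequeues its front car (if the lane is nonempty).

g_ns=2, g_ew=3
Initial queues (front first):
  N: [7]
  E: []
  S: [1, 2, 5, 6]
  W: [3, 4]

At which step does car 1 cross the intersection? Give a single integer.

Step 1 [NS]: N:car7-GO,E:wait,S:car1-GO,W:wait | queues: N=0 E=0 S=3 W=2
Step 2 [NS]: N:empty,E:wait,S:car2-GO,W:wait | queues: N=0 E=0 S=2 W=2
Step 3 [EW]: N:wait,E:empty,S:wait,W:car3-GO | queues: N=0 E=0 S=2 W=1
Step 4 [EW]: N:wait,E:empty,S:wait,W:car4-GO | queues: N=0 E=0 S=2 W=0
Step 5 [EW]: N:wait,E:empty,S:wait,W:empty | queues: N=0 E=0 S=2 W=0
Step 6 [NS]: N:empty,E:wait,S:car5-GO,W:wait | queues: N=0 E=0 S=1 W=0
Step 7 [NS]: N:empty,E:wait,S:car6-GO,W:wait | queues: N=0 E=0 S=0 W=0
Car 1 crosses at step 1

1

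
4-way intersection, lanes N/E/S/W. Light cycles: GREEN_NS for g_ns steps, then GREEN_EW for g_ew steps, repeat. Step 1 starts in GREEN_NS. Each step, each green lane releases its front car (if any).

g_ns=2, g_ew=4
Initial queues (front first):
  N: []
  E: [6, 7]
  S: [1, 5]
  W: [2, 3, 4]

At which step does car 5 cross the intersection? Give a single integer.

Step 1 [NS]: N:empty,E:wait,S:car1-GO,W:wait | queues: N=0 E=2 S=1 W=3
Step 2 [NS]: N:empty,E:wait,S:car5-GO,W:wait | queues: N=0 E=2 S=0 W=3
Step 3 [EW]: N:wait,E:car6-GO,S:wait,W:car2-GO | queues: N=0 E=1 S=0 W=2
Step 4 [EW]: N:wait,E:car7-GO,S:wait,W:car3-GO | queues: N=0 E=0 S=0 W=1
Step 5 [EW]: N:wait,E:empty,S:wait,W:car4-GO | queues: N=0 E=0 S=0 W=0
Car 5 crosses at step 2

2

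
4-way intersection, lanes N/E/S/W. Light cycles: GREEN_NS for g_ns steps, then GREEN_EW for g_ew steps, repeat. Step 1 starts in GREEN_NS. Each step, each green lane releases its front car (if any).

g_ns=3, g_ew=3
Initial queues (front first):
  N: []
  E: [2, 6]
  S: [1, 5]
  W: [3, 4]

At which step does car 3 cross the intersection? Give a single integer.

Step 1 [NS]: N:empty,E:wait,S:car1-GO,W:wait | queues: N=0 E=2 S=1 W=2
Step 2 [NS]: N:empty,E:wait,S:car5-GO,W:wait | queues: N=0 E=2 S=0 W=2
Step 3 [NS]: N:empty,E:wait,S:empty,W:wait | queues: N=0 E=2 S=0 W=2
Step 4 [EW]: N:wait,E:car2-GO,S:wait,W:car3-GO | queues: N=0 E=1 S=0 W=1
Step 5 [EW]: N:wait,E:car6-GO,S:wait,W:car4-GO | queues: N=0 E=0 S=0 W=0
Car 3 crosses at step 4

4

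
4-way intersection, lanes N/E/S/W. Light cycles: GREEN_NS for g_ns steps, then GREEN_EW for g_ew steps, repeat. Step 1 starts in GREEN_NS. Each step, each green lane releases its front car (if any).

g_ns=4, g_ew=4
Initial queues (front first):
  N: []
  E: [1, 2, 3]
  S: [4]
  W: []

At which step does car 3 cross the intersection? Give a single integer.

Step 1 [NS]: N:empty,E:wait,S:car4-GO,W:wait | queues: N=0 E=3 S=0 W=0
Step 2 [NS]: N:empty,E:wait,S:empty,W:wait | queues: N=0 E=3 S=0 W=0
Step 3 [NS]: N:empty,E:wait,S:empty,W:wait | queues: N=0 E=3 S=0 W=0
Step 4 [NS]: N:empty,E:wait,S:empty,W:wait | queues: N=0 E=3 S=0 W=0
Step 5 [EW]: N:wait,E:car1-GO,S:wait,W:empty | queues: N=0 E=2 S=0 W=0
Step 6 [EW]: N:wait,E:car2-GO,S:wait,W:empty | queues: N=0 E=1 S=0 W=0
Step 7 [EW]: N:wait,E:car3-GO,S:wait,W:empty | queues: N=0 E=0 S=0 W=0
Car 3 crosses at step 7

7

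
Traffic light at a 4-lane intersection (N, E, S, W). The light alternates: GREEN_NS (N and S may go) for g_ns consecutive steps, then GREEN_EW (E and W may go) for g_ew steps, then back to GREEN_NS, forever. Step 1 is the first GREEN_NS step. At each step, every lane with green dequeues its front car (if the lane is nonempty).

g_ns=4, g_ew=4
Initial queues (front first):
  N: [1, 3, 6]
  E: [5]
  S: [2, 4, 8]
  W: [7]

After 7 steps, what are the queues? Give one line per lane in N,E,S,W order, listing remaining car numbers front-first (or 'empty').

Step 1 [NS]: N:car1-GO,E:wait,S:car2-GO,W:wait | queues: N=2 E=1 S=2 W=1
Step 2 [NS]: N:car3-GO,E:wait,S:car4-GO,W:wait | queues: N=1 E=1 S=1 W=1
Step 3 [NS]: N:car6-GO,E:wait,S:car8-GO,W:wait | queues: N=0 E=1 S=0 W=1
Step 4 [NS]: N:empty,E:wait,S:empty,W:wait | queues: N=0 E=1 S=0 W=1
Step 5 [EW]: N:wait,E:car5-GO,S:wait,W:car7-GO | queues: N=0 E=0 S=0 W=0

N: empty
E: empty
S: empty
W: empty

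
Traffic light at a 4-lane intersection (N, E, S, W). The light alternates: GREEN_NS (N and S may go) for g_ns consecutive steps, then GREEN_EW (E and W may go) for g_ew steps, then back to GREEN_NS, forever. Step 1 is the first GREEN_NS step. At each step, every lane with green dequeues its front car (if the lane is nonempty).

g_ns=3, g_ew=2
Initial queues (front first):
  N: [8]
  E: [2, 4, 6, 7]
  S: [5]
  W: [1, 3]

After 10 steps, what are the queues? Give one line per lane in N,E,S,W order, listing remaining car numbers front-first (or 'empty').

Step 1 [NS]: N:car8-GO,E:wait,S:car5-GO,W:wait | queues: N=0 E=4 S=0 W=2
Step 2 [NS]: N:empty,E:wait,S:empty,W:wait | queues: N=0 E=4 S=0 W=2
Step 3 [NS]: N:empty,E:wait,S:empty,W:wait | queues: N=0 E=4 S=0 W=2
Step 4 [EW]: N:wait,E:car2-GO,S:wait,W:car1-GO | queues: N=0 E=3 S=0 W=1
Step 5 [EW]: N:wait,E:car4-GO,S:wait,W:car3-GO | queues: N=0 E=2 S=0 W=0
Step 6 [NS]: N:empty,E:wait,S:empty,W:wait | queues: N=0 E=2 S=0 W=0
Step 7 [NS]: N:empty,E:wait,S:empty,W:wait | queues: N=0 E=2 S=0 W=0
Step 8 [NS]: N:empty,E:wait,S:empty,W:wait | queues: N=0 E=2 S=0 W=0
Step 9 [EW]: N:wait,E:car6-GO,S:wait,W:empty | queues: N=0 E=1 S=0 W=0
Step 10 [EW]: N:wait,E:car7-GO,S:wait,W:empty | queues: N=0 E=0 S=0 W=0

N: empty
E: empty
S: empty
W: empty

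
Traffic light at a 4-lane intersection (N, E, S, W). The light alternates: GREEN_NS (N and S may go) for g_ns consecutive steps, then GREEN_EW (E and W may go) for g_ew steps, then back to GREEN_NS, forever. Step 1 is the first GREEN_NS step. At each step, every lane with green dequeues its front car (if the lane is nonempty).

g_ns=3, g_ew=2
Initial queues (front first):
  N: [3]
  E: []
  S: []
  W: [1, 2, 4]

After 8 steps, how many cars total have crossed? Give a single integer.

Step 1 [NS]: N:car3-GO,E:wait,S:empty,W:wait | queues: N=0 E=0 S=0 W=3
Step 2 [NS]: N:empty,E:wait,S:empty,W:wait | queues: N=0 E=0 S=0 W=3
Step 3 [NS]: N:empty,E:wait,S:empty,W:wait | queues: N=0 E=0 S=0 W=3
Step 4 [EW]: N:wait,E:empty,S:wait,W:car1-GO | queues: N=0 E=0 S=0 W=2
Step 5 [EW]: N:wait,E:empty,S:wait,W:car2-GO | queues: N=0 E=0 S=0 W=1
Step 6 [NS]: N:empty,E:wait,S:empty,W:wait | queues: N=0 E=0 S=0 W=1
Step 7 [NS]: N:empty,E:wait,S:empty,W:wait | queues: N=0 E=0 S=0 W=1
Step 8 [NS]: N:empty,E:wait,S:empty,W:wait | queues: N=0 E=0 S=0 W=1
Cars crossed by step 8: 3

Answer: 3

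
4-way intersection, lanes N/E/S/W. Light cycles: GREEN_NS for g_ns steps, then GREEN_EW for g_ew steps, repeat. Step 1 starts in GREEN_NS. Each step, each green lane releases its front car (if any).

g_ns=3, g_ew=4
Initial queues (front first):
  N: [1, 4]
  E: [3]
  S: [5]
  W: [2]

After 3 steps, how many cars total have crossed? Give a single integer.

Answer: 3

Derivation:
Step 1 [NS]: N:car1-GO,E:wait,S:car5-GO,W:wait | queues: N=1 E=1 S=0 W=1
Step 2 [NS]: N:car4-GO,E:wait,S:empty,W:wait | queues: N=0 E=1 S=0 W=1
Step 3 [NS]: N:empty,E:wait,S:empty,W:wait | queues: N=0 E=1 S=0 W=1
Cars crossed by step 3: 3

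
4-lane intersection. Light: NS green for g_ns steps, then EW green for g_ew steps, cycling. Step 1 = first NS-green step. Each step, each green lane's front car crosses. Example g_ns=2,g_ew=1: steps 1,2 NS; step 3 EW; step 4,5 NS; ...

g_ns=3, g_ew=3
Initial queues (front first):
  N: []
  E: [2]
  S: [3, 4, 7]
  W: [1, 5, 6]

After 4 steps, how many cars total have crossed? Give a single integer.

Answer: 5

Derivation:
Step 1 [NS]: N:empty,E:wait,S:car3-GO,W:wait | queues: N=0 E=1 S=2 W=3
Step 2 [NS]: N:empty,E:wait,S:car4-GO,W:wait | queues: N=0 E=1 S=1 W=3
Step 3 [NS]: N:empty,E:wait,S:car7-GO,W:wait | queues: N=0 E=1 S=0 W=3
Step 4 [EW]: N:wait,E:car2-GO,S:wait,W:car1-GO | queues: N=0 E=0 S=0 W=2
Cars crossed by step 4: 5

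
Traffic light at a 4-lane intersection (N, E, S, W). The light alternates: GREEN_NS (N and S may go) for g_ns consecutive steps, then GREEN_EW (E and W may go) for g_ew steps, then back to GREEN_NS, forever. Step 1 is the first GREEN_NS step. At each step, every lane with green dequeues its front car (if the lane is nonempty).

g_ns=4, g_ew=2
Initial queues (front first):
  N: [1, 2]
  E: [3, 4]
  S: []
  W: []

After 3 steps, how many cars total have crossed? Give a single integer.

Answer: 2

Derivation:
Step 1 [NS]: N:car1-GO,E:wait,S:empty,W:wait | queues: N=1 E=2 S=0 W=0
Step 2 [NS]: N:car2-GO,E:wait,S:empty,W:wait | queues: N=0 E=2 S=0 W=0
Step 3 [NS]: N:empty,E:wait,S:empty,W:wait | queues: N=0 E=2 S=0 W=0
Cars crossed by step 3: 2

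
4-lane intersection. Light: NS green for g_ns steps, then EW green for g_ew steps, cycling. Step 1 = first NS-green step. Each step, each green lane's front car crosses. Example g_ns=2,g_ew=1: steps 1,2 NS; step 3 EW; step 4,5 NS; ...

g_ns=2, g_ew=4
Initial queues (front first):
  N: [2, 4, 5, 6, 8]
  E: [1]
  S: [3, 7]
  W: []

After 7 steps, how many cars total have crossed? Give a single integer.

Answer: 6

Derivation:
Step 1 [NS]: N:car2-GO,E:wait,S:car3-GO,W:wait | queues: N=4 E=1 S=1 W=0
Step 2 [NS]: N:car4-GO,E:wait,S:car7-GO,W:wait | queues: N=3 E=1 S=0 W=0
Step 3 [EW]: N:wait,E:car1-GO,S:wait,W:empty | queues: N=3 E=0 S=0 W=0
Step 4 [EW]: N:wait,E:empty,S:wait,W:empty | queues: N=3 E=0 S=0 W=0
Step 5 [EW]: N:wait,E:empty,S:wait,W:empty | queues: N=3 E=0 S=0 W=0
Step 6 [EW]: N:wait,E:empty,S:wait,W:empty | queues: N=3 E=0 S=0 W=0
Step 7 [NS]: N:car5-GO,E:wait,S:empty,W:wait | queues: N=2 E=0 S=0 W=0
Cars crossed by step 7: 6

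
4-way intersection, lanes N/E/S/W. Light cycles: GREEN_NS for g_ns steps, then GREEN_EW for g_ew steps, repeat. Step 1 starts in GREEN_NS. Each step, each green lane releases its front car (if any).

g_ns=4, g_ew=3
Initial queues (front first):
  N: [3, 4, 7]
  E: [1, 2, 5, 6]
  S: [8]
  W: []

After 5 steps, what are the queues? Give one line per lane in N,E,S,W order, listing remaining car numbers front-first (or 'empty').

Step 1 [NS]: N:car3-GO,E:wait,S:car8-GO,W:wait | queues: N=2 E=4 S=0 W=0
Step 2 [NS]: N:car4-GO,E:wait,S:empty,W:wait | queues: N=1 E=4 S=0 W=0
Step 3 [NS]: N:car7-GO,E:wait,S:empty,W:wait | queues: N=0 E=4 S=0 W=0
Step 4 [NS]: N:empty,E:wait,S:empty,W:wait | queues: N=0 E=4 S=0 W=0
Step 5 [EW]: N:wait,E:car1-GO,S:wait,W:empty | queues: N=0 E=3 S=0 W=0

N: empty
E: 2 5 6
S: empty
W: empty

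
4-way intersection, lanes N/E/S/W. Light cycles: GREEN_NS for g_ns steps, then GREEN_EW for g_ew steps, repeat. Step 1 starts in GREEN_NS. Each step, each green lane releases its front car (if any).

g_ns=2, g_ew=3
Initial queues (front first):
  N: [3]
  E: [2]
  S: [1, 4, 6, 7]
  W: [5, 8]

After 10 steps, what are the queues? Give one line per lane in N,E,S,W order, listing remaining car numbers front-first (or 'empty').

Step 1 [NS]: N:car3-GO,E:wait,S:car1-GO,W:wait | queues: N=0 E=1 S=3 W=2
Step 2 [NS]: N:empty,E:wait,S:car4-GO,W:wait | queues: N=0 E=1 S=2 W=2
Step 3 [EW]: N:wait,E:car2-GO,S:wait,W:car5-GO | queues: N=0 E=0 S=2 W=1
Step 4 [EW]: N:wait,E:empty,S:wait,W:car8-GO | queues: N=0 E=0 S=2 W=0
Step 5 [EW]: N:wait,E:empty,S:wait,W:empty | queues: N=0 E=0 S=2 W=0
Step 6 [NS]: N:empty,E:wait,S:car6-GO,W:wait | queues: N=0 E=0 S=1 W=0
Step 7 [NS]: N:empty,E:wait,S:car7-GO,W:wait | queues: N=0 E=0 S=0 W=0

N: empty
E: empty
S: empty
W: empty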